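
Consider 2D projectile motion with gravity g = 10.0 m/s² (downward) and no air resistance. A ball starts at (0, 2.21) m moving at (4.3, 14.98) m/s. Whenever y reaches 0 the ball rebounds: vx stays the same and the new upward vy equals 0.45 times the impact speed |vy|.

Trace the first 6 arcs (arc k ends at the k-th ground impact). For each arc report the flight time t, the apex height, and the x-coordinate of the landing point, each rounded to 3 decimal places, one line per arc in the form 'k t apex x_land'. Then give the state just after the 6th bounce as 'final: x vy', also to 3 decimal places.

1 3.137 13.430 13.489
2 1.475 2.720 19.831
3 0.664 0.551 22.685
4 0.299 0.112 23.970
5 0.134 0.023 24.548
6 0.060 0.005 24.808
final: 24.808 0.136

Arc 1: start y=2.210, vy=14.980 → t=3.137, apex=13.430, x_land=13.489, impact vy=-16.389
  bounce: vy ← 0.45·16.389 = 7.375
Arc 2: start y=0.000, vy=7.375 → t=1.475, apex=2.720, x_land=19.831, impact vy=-7.375
  bounce: vy ← 0.45·7.375 = 3.319
Arc 3: start y=0.000, vy=3.319 → t=0.664, apex=0.551, x_land=22.685, impact vy=-3.319
  bounce: vy ← 0.45·3.319 = 1.493
Arc 4: start y=0.000, vy=1.493 → t=0.299, apex=0.112, x_land=23.970, impact vy=-1.493
  bounce: vy ← 0.45·1.493 = 0.672
Arc 5: start y=0.000, vy=0.672 → t=0.134, apex=0.023, x_land=24.548, impact vy=-0.672
  bounce: vy ← 0.45·0.672 = 0.302
Arc 6: start y=0.000, vy=0.302 → t=0.060, apex=0.005, x_land=24.808, impact vy=-0.302
  bounce: vy ← 0.45·0.302 = 0.136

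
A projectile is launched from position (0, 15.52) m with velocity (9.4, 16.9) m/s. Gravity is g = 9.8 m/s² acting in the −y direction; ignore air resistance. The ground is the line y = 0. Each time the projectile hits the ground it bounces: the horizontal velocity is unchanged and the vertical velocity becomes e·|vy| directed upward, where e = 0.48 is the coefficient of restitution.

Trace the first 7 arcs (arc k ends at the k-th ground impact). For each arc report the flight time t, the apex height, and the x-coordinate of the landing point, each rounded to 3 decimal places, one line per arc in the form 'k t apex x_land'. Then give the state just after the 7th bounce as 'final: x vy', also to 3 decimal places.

1 4.203 30.092 39.505
2 2.379 6.933 61.868
3 1.142 1.597 72.602
4 0.548 0.368 77.754
5 0.263 0.085 80.227
6 0.126 0.020 81.414
7 0.061 0.005 81.984
final: 81.984 0.143

Arc 1: start y=15.520, vy=16.900 → t=4.203, apex=30.092, x_land=39.505, impact vy=-24.286
  bounce: vy ← 0.48·24.286 = 11.657
Arc 2: start y=0.000, vy=11.657 → t=2.379, apex=6.933, x_land=61.868, impact vy=-11.657
  bounce: vy ← 0.48·11.657 = 5.595
Arc 3: start y=0.000, vy=5.595 → t=1.142, apex=1.597, x_land=72.602, impact vy=-5.595
  bounce: vy ← 0.48·5.595 = 2.686
Arc 4: start y=0.000, vy=2.686 → t=0.548, apex=0.368, x_land=77.754, impact vy=-2.686
  bounce: vy ← 0.48·2.686 = 1.289
Arc 5: start y=0.000, vy=1.289 → t=0.263, apex=0.085, x_land=80.227, impact vy=-1.289
  bounce: vy ← 0.48·1.289 = 0.619
Arc 6: start y=0.000, vy=0.619 → t=0.126, apex=0.020, x_land=81.414, impact vy=-0.619
  bounce: vy ← 0.48·0.619 = 0.297
Arc 7: start y=0.000, vy=0.297 → t=0.061, apex=0.005, x_land=81.984, impact vy=-0.297
  bounce: vy ← 0.48·0.297 = 0.143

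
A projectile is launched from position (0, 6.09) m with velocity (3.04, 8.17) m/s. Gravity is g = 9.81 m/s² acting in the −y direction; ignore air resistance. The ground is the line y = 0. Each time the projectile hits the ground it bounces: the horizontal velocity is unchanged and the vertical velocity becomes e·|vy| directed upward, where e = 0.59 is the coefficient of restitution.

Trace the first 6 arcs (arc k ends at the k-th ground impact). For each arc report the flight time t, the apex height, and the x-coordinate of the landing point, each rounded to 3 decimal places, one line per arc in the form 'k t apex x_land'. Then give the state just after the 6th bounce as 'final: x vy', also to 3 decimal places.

1 2.224 9.492 6.761
2 1.642 3.304 11.751
3 0.968 1.150 14.695
4 0.571 0.400 16.432
5 0.337 0.139 17.457
6 0.199 0.049 18.062
final: 18.062 0.576

Arc 1: start y=6.090, vy=8.170 → t=2.224, apex=9.492, x_land=6.761, impact vy=-13.647
  bounce: vy ← 0.59·13.647 = 8.052
Arc 2: start y=0.000, vy=8.052 → t=1.642, apex=3.304, x_land=11.751, impact vy=-8.052
  bounce: vy ← 0.59·8.052 = 4.750
Arc 3: start y=0.000, vy=4.750 → t=0.968, apex=1.150, x_land=14.695, impact vy=-4.750
  bounce: vy ← 0.59·4.750 = 2.803
Arc 4: start y=0.000, vy=2.803 → t=0.571, apex=0.400, x_land=16.432, impact vy=-2.803
  bounce: vy ← 0.59·2.803 = 1.654
Arc 5: start y=0.000, vy=1.654 → t=0.337, apex=0.139, x_land=17.457, impact vy=-1.654
  bounce: vy ← 0.59·1.654 = 0.976
Arc 6: start y=0.000, vy=0.976 → t=0.199, apex=0.049, x_land=18.062, impact vy=-0.976
  bounce: vy ← 0.59·0.976 = 0.576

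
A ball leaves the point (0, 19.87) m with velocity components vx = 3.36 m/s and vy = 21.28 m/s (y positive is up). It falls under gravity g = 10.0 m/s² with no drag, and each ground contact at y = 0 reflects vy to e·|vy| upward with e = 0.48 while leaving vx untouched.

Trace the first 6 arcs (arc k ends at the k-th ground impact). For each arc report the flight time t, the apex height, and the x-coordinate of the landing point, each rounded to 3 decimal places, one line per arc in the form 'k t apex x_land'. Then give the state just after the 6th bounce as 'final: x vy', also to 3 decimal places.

Arc 1: start y=19.870, vy=21.280 → t=5.044, apex=42.512, x_land=16.947, impact vy=-29.159
  bounce: vy ← 0.48·29.159 = 13.996
Arc 2: start y=0.000, vy=13.996 → t=2.799, apex=9.795, x_land=26.353, impact vy=-13.996
  bounce: vy ← 0.48·13.996 = 6.718
Arc 3: start y=0.000, vy=6.718 → t=1.344, apex=2.257, x_land=30.868, impact vy=-6.718
  bounce: vy ← 0.48·6.718 = 3.225
Arc 4: start y=0.000, vy=3.225 → t=0.645, apex=0.520, x_land=33.035, impact vy=-3.225
  bounce: vy ← 0.48·3.225 = 1.548
Arc 5: start y=0.000, vy=1.548 → t=0.310, apex=0.120, x_land=34.075, impact vy=-1.548
  bounce: vy ← 0.48·1.548 = 0.743
Arc 6: start y=0.000, vy=0.743 → t=0.149, apex=0.028, x_land=34.574, impact vy=-0.743
  bounce: vy ← 0.48·0.743 = 0.357

1 5.044 42.512 16.947
2 2.799 9.795 26.353
3 1.344 2.257 30.868
4 0.645 0.520 33.035
5 0.310 0.120 34.075
6 0.149 0.028 34.574
final: 34.574 0.357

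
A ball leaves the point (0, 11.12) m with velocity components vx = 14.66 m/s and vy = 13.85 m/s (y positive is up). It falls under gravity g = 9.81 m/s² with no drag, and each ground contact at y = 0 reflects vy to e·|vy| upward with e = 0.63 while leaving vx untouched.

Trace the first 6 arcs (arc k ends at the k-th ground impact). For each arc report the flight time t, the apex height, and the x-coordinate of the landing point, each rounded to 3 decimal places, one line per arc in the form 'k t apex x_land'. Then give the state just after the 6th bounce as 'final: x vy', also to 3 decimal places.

1 3.476 20.897 50.956
2 2.601 8.294 89.083
3 1.638 3.292 113.102
4 1.032 1.307 128.235
5 0.650 0.519 137.768
6 0.410 0.206 143.774
final: 143.774 1.266

Arc 1: start y=11.120, vy=13.850 → t=3.476, apex=20.897, x_land=50.956, impact vy=-20.248
  bounce: vy ← 0.63·20.248 = 12.756
Arc 2: start y=0.000, vy=12.756 → t=2.601, apex=8.294, x_land=89.083, impact vy=-12.756
  bounce: vy ← 0.63·12.756 = 8.037
Arc 3: start y=0.000, vy=8.037 → t=1.638, apex=3.292, x_land=113.102, impact vy=-8.037
  bounce: vy ← 0.63·8.037 = 5.063
Arc 4: start y=0.000, vy=5.063 → t=1.032, apex=1.307, x_land=128.235, impact vy=-5.063
  bounce: vy ← 0.63·5.063 = 3.190
Arc 5: start y=0.000, vy=3.190 → t=0.650, apex=0.519, x_land=137.768, impact vy=-3.190
  bounce: vy ← 0.63·3.190 = 2.010
Arc 6: start y=0.000, vy=2.010 → t=0.410, apex=0.206, x_land=143.774, impact vy=-2.010
  bounce: vy ← 0.63·2.010 = 1.266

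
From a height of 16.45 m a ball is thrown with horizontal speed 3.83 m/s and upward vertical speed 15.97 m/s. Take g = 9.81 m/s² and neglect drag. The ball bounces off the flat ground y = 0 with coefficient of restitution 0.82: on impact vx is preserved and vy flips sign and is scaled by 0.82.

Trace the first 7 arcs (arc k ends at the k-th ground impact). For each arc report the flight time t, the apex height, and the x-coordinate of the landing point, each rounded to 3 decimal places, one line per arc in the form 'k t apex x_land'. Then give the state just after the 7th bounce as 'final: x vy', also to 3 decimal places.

Arc 1: start y=16.450, vy=15.970 → t=4.078, apex=29.449, x_land=15.620, impact vy=-24.037
  bounce: vy ← 0.82·24.037 = 19.711
Arc 2: start y=0.000, vy=19.711 → t=4.018, apex=19.802, x_land=31.010, impact vy=-19.711
  bounce: vy ← 0.82·19.711 = 16.163
Arc 3: start y=0.000, vy=16.163 → t=3.295, apex=13.315, x_land=43.631, impact vy=-16.163
  bounce: vy ← 0.82·16.163 = 13.253
Arc 4: start y=0.000, vy=13.253 → t=2.702, apex=8.953, x_land=53.979, impact vy=-13.253
  bounce: vy ← 0.82·13.253 = 10.868
Arc 5: start y=0.000, vy=10.868 → t=2.216, apex=6.020, x_land=62.465, impact vy=-10.868
  bounce: vy ← 0.82·10.868 = 8.912
Arc 6: start y=0.000, vy=8.912 → t=1.817, apex=4.048, x_land=69.424, impact vy=-8.912
  bounce: vy ← 0.82·8.912 = 7.307
Arc 7: start y=0.000, vy=7.307 → t=1.490, apex=2.722, x_land=75.130, impact vy=-7.307
  bounce: vy ← 0.82·7.307 = 5.992

1 4.078 29.449 15.620
2 4.018 19.802 31.010
3 3.295 13.315 43.631
4 2.702 8.953 53.979
5 2.216 6.020 62.465
6 1.817 4.048 69.424
7 1.490 2.722 75.130
final: 75.130 5.992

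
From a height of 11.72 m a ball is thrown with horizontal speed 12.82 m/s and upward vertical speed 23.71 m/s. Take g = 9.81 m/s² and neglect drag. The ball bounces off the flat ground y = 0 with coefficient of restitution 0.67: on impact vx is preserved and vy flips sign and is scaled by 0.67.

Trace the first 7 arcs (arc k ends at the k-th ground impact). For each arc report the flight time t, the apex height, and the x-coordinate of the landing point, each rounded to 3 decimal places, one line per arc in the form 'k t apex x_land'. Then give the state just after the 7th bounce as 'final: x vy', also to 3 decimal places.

Arc 1: start y=11.720, vy=23.710 → t=5.286, apex=40.373, x_land=67.765, impact vy=-28.144
  bounce: vy ← 0.67·28.144 = 18.857
Arc 2: start y=0.000, vy=18.857 → t=3.844, apex=18.123, x_land=117.050, impact vy=-18.857
  bounce: vy ← 0.67·18.857 = 12.634
Arc 3: start y=0.000, vy=12.634 → t=2.576, apex=8.136, x_land=150.071, impact vy=-12.634
  bounce: vy ← 0.67·12.634 = 8.465
Arc 4: start y=0.000, vy=8.465 → t=1.726, apex=3.652, x_land=172.195, impact vy=-8.465
  bounce: vy ← 0.67·8.465 = 5.671
Arc 5: start y=0.000, vy=5.671 → t=1.156, apex=1.639, x_land=187.019, impact vy=-5.671
  bounce: vy ← 0.67·5.671 = 3.800
Arc 6: start y=0.000, vy=3.800 → t=0.775, apex=0.736, x_land=196.950, impact vy=-3.800
  bounce: vy ← 0.67·3.800 = 2.546
Arc 7: start y=0.000, vy=2.546 → t=0.519, apex=0.330, x_land=203.604, impact vy=-2.546
  bounce: vy ← 0.67·2.546 = 1.706

1 5.286 40.373 67.765
2 3.844 18.123 117.050
3 2.576 8.136 150.071
4 1.726 3.652 172.195
5 1.156 1.639 187.019
6 0.775 0.736 196.950
7 0.519 0.330 203.604
final: 203.604 1.706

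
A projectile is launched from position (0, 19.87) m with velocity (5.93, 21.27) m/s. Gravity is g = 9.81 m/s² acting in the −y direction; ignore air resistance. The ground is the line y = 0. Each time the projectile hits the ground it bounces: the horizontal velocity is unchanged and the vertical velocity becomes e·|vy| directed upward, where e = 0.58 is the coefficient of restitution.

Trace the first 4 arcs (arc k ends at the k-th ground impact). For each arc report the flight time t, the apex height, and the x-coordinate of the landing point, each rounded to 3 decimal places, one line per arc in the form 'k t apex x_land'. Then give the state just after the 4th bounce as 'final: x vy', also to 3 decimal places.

Arc 1: start y=19.870, vy=21.270 → t=5.127, apex=42.929, x_land=30.401, impact vy=-29.022
  bounce: vy ← 0.58·29.022 = 16.833
Arc 2: start y=0.000, vy=16.833 → t=3.432, apex=14.441, x_land=50.751, impact vy=-16.833
  bounce: vy ← 0.58·16.833 = 9.763
Arc 3: start y=0.000, vy=9.763 → t=1.990, apex=4.858, x_land=62.554, impact vy=-9.763
  bounce: vy ← 0.58·9.763 = 5.662
Arc 4: start y=0.000, vy=5.662 → t=1.154, apex=1.634, x_land=69.400, impact vy=-5.662
  bounce: vy ← 0.58·5.662 = 3.284

1 5.127 42.929 30.401
2 3.432 14.441 50.751
3 1.990 4.858 62.554
4 1.154 1.634 69.400
final: 69.400 3.284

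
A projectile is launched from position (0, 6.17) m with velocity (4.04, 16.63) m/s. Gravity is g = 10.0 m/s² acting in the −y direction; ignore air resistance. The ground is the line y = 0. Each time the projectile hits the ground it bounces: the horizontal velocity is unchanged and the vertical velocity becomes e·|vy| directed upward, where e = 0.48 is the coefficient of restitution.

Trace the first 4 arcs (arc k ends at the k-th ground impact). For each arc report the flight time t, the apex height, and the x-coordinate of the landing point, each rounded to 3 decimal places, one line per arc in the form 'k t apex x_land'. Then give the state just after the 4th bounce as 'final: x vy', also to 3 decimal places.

1 3.663 19.998 14.798
2 1.920 4.608 22.554
3 0.922 1.062 26.278
4 0.442 0.245 28.065
final: 28.065 1.062

Arc 1: start y=6.170, vy=16.630 → t=3.663, apex=19.998, x_land=14.798, impact vy=-19.999
  bounce: vy ← 0.48·19.999 = 9.599
Arc 2: start y=0.000, vy=9.599 → t=1.920, apex=4.608, x_land=22.554, impact vy=-9.599
  bounce: vy ← 0.48·9.599 = 4.608
Arc 3: start y=0.000, vy=4.608 → t=0.922, apex=1.062, x_land=26.278, impact vy=-4.608
  bounce: vy ← 0.48·4.608 = 2.212
Arc 4: start y=0.000, vy=2.212 → t=0.442, apex=0.245, x_land=28.065, impact vy=-2.212
  bounce: vy ← 0.48·2.212 = 1.062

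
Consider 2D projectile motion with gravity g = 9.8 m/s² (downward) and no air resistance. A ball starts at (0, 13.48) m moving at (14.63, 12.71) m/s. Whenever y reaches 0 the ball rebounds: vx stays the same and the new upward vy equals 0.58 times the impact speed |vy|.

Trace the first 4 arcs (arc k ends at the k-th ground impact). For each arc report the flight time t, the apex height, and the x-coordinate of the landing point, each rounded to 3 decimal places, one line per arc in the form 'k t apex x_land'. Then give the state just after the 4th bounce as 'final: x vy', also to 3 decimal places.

Arc 1: start y=13.480, vy=12.710 → t=3.402, apex=21.722, x_land=49.777, impact vy=-20.634
  bounce: vy ← 0.58·20.634 = 11.968
Arc 2: start y=0.000, vy=11.968 → t=2.442, apex=7.307, x_land=85.509, impact vy=-11.968
  bounce: vy ← 0.58·11.968 = 6.941
Arc 3: start y=0.000, vy=6.941 → t=1.417, apex=2.458, x_land=106.234, impact vy=-6.941
  bounce: vy ← 0.58·6.941 = 4.026
Arc 4: start y=0.000, vy=4.026 → t=0.822, apex=0.827, x_land=118.254, impact vy=-4.026
  bounce: vy ← 0.58·4.026 = 2.335

1 3.402 21.722 49.777
2 2.442 7.307 85.509
3 1.417 2.458 106.234
4 0.822 0.827 118.254
final: 118.254 2.335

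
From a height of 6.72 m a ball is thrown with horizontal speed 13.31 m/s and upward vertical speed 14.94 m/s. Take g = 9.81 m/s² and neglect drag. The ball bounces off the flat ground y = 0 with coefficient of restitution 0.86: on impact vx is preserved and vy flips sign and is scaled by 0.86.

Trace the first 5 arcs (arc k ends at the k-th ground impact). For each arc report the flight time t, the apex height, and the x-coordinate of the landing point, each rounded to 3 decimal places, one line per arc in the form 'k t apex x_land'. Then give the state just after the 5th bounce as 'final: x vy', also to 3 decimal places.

Arc 1: start y=6.720, vy=14.940 → t=3.444, apex=18.096, x_land=45.836, impact vy=-18.843
  bounce: vy ← 0.86·18.843 = 16.205
Arc 2: start y=0.000, vy=16.205 → t=3.304, apex=13.384, x_land=89.808, impact vy=-16.205
  bounce: vy ← 0.86·16.205 = 13.936
Arc 3: start y=0.000, vy=13.936 → t=2.841, apex=9.899, x_land=127.625, impact vy=-13.936
  bounce: vy ← 0.86·13.936 = 11.985
Arc 4: start y=0.000, vy=11.985 → t=2.443, apex=7.321, x_land=160.147, impact vy=-11.985
  bounce: vy ← 0.86·11.985 = 10.307
Arc 5: start y=0.000, vy=10.307 → t=2.101, apex=5.415, x_land=188.116, impact vy=-10.307
  bounce: vy ← 0.86·10.307 = 8.864

1 3.444 18.096 45.836
2 3.304 13.384 89.808
3 2.841 9.899 127.625
4 2.443 7.321 160.147
5 2.101 5.415 188.116
final: 188.116 8.864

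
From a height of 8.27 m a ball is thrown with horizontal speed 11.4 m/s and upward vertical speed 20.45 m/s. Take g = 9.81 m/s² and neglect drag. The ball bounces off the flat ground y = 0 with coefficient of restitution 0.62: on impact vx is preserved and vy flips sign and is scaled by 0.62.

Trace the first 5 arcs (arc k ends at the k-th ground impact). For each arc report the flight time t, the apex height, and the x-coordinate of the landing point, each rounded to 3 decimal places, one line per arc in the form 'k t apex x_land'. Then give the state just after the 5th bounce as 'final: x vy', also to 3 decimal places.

Arc 1: start y=8.270, vy=20.450 → t=4.541, apex=29.585, x_land=51.762, impact vy=-24.093
  bounce: vy ← 0.62·24.093 = 14.937
Arc 2: start y=0.000, vy=14.937 → t=3.045, apex=11.373, x_land=86.479, impact vy=-14.937
  bounce: vy ← 0.62·14.937 = 9.261
Arc 3: start y=0.000, vy=9.261 → t=1.888, apex=4.372, x_land=108.004, impact vy=-9.261
  bounce: vy ← 0.62·9.261 = 5.742
Arc 4: start y=0.000, vy=5.742 → t=1.171, apex=1.680, x_land=121.349, impact vy=-5.742
  bounce: vy ← 0.62·5.742 = 3.560
Arc 5: start y=0.000, vy=3.560 → t=0.726, apex=0.646, x_land=129.623, impact vy=-3.560
  bounce: vy ← 0.62·3.560 = 2.207

1 4.541 29.585 51.762
2 3.045 11.373 86.479
3 1.888 4.372 108.004
4 1.171 1.680 121.349
5 0.726 0.646 129.623
final: 129.623 2.207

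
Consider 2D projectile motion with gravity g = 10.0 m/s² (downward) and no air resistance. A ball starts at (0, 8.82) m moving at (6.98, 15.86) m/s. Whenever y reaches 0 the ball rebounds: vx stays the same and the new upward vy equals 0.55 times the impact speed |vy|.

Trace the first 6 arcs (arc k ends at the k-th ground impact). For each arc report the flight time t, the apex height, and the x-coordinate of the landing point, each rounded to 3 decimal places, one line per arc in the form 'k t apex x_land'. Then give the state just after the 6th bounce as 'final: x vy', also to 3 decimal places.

1 3.655 21.397 25.510
2 2.276 6.473 41.393
3 1.252 1.958 50.129
4 0.688 0.592 54.933
5 0.379 0.179 57.576
6 0.208 0.054 59.029
final: 59.029 0.573

Arc 1: start y=8.820, vy=15.860 → t=3.655, apex=21.397, x_land=25.510, impact vy=-20.687
  bounce: vy ← 0.55·20.687 = 11.378
Arc 2: start y=0.000, vy=11.378 → t=2.276, apex=6.473, x_land=41.393, impact vy=-11.378
  bounce: vy ← 0.55·11.378 = 6.258
Arc 3: start y=0.000, vy=6.258 → t=1.252, apex=1.958, x_land=50.129, impact vy=-6.258
  bounce: vy ← 0.55·6.258 = 3.442
Arc 4: start y=0.000, vy=3.442 → t=0.688, apex=0.592, x_land=54.933, impact vy=-3.442
  bounce: vy ← 0.55·3.442 = 1.893
Arc 5: start y=0.000, vy=1.893 → t=0.379, apex=0.179, x_land=57.576, impact vy=-1.893
  bounce: vy ← 0.55·1.893 = 1.041
Arc 6: start y=0.000, vy=1.041 → t=0.208, apex=0.054, x_land=59.029, impact vy=-1.041
  bounce: vy ← 0.55·1.041 = 0.573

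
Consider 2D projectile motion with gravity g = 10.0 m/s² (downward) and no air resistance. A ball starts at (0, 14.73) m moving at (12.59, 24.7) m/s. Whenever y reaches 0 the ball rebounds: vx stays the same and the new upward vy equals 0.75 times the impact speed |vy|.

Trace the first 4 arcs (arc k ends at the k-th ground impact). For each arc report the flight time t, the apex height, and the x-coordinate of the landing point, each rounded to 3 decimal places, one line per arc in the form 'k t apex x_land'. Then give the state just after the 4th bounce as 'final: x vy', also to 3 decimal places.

1 5.478 45.234 68.966
2 4.512 25.444 125.768
3 3.384 14.312 168.370
4 2.538 8.051 200.321
final: 200.321 9.517

Arc 1: start y=14.730, vy=24.700 → t=5.478, apex=45.234, x_land=68.966, impact vy=-30.078
  bounce: vy ← 0.75·30.078 = 22.559
Arc 2: start y=0.000, vy=22.559 → t=4.512, apex=25.444, x_land=125.768, impact vy=-22.559
  bounce: vy ← 0.75·22.559 = 16.919
Arc 3: start y=0.000, vy=16.919 → t=3.384, apex=14.312, x_land=168.370, impact vy=-16.919
  bounce: vy ← 0.75·16.919 = 12.689
Arc 4: start y=0.000, vy=12.689 → t=2.538, apex=8.051, x_land=200.321, impact vy=-12.689
  bounce: vy ← 0.75·12.689 = 9.517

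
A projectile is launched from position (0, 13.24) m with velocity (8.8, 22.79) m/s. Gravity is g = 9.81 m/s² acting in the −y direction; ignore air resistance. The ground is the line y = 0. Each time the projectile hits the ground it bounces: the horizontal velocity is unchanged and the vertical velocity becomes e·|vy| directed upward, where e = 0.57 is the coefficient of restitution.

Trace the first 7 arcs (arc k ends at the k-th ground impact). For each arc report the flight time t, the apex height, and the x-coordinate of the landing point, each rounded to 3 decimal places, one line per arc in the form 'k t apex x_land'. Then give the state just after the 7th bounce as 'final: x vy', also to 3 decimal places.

1 5.169 39.712 45.483
2 3.244 12.902 74.028
3 1.849 4.192 90.299
4 1.054 1.362 99.573
5 0.601 0.443 104.859
6 0.342 0.144 107.873
7 0.195 0.047 109.590
final: 109.590 0.546

Arc 1: start y=13.240, vy=22.790 → t=5.169, apex=39.712, x_land=45.483, impact vy=-27.913
  bounce: vy ← 0.57·27.913 = 15.911
Arc 2: start y=0.000, vy=15.911 → t=3.244, apex=12.902, x_land=74.028, impact vy=-15.911
  bounce: vy ← 0.57·15.911 = 9.069
Arc 3: start y=0.000, vy=9.069 → t=1.849, apex=4.192, x_land=90.299, impact vy=-9.069
  bounce: vy ← 0.57·9.069 = 5.169
Arc 4: start y=0.000, vy=5.169 → t=1.054, apex=1.362, x_land=99.573, impact vy=-5.169
  bounce: vy ← 0.57·5.169 = 2.947
Arc 5: start y=0.000, vy=2.947 → t=0.601, apex=0.443, x_land=104.859, impact vy=-2.947
  bounce: vy ← 0.57·2.947 = 1.680
Arc 6: start y=0.000, vy=1.680 → t=0.342, apex=0.144, x_land=107.873, impact vy=-1.680
  bounce: vy ← 0.57·1.680 = 0.957
Arc 7: start y=0.000, vy=0.957 → t=0.195, apex=0.047, x_land=109.590, impact vy=-0.957
  bounce: vy ← 0.57·0.957 = 0.546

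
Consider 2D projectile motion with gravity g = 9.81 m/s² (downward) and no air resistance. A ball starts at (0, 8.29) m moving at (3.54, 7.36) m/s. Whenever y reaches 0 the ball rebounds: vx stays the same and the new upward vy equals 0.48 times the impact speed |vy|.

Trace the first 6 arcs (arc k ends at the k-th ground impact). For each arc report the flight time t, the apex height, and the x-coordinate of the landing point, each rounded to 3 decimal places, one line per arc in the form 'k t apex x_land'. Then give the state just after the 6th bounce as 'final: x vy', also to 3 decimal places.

Arc 1: start y=8.290, vy=7.360 → t=2.251, apex=11.051, x_land=7.969, impact vy=-14.725
  bounce: vy ← 0.48·14.725 = 7.068
Arc 2: start y=0.000, vy=7.068 → t=1.441, apex=2.546, x_land=13.070, impact vy=-7.068
  bounce: vy ← 0.48·7.068 = 3.393
Arc 3: start y=0.000, vy=3.393 → t=0.692, apex=0.587, x_land=15.519, impact vy=-3.393
  bounce: vy ← 0.48·3.393 = 1.628
Arc 4: start y=0.000, vy=1.628 → t=0.332, apex=0.135, x_land=16.694, impact vy=-1.628
  bounce: vy ← 0.48·1.628 = 0.782
Arc 5: start y=0.000, vy=0.782 → t=0.159, apex=0.031, x_land=17.258, impact vy=-0.782
  bounce: vy ← 0.48·0.782 = 0.375
Arc 6: start y=0.000, vy=0.375 → t=0.076, apex=0.007, x_land=17.529, impact vy=-0.375
  bounce: vy ← 0.48·0.375 = 0.180

1 2.251 11.051 7.969
2 1.441 2.546 13.070
3 0.692 0.587 15.519
4 0.332 0.135 16.694
5 0.159 0.031 17.258
6 0.076 0.007 17.529
final: 17.529 0.180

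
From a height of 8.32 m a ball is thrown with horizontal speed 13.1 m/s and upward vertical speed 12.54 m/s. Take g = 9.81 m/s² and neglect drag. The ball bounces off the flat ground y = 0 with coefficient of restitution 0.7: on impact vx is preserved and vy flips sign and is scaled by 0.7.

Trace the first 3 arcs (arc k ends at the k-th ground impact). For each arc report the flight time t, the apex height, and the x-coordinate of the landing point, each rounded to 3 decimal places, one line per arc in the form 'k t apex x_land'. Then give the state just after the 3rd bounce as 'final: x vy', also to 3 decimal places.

1 3.103 16.335 40.652
2 2.555 8.004 74.120
3 1.788 3.922 97.548
final: 97.548 6.140

Arc 1: start y=8.320, vy=12.540 → t=3.103, apex=16.335, x_land=40.652, impact vy=-17.902
  bounce: vy ← 0.7·17.902 = 12.532
Arc 2: start y=0.000, vy=12.532 → t=2.555, apex=8.004, x_land=74.120, impact vy=-12.532
  bounce: vy ← 0.7·12.532 = 8.772
Arc 3: start y=0.000, vy=8.772 → t=1.788, apex=3.922, x_land=97.548, impact vy=-8.772
  bounce: vy ← 0.7·8.772 = 6.140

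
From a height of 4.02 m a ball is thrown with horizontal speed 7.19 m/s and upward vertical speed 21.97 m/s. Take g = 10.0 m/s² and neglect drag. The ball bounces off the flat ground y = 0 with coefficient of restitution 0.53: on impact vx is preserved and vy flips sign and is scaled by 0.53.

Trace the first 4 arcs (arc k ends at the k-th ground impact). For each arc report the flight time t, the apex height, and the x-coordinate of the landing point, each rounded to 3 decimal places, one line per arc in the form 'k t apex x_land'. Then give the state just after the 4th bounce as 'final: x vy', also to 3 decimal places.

Arc 1: start y=4.020, vy=21.970 → t=4.570, apex=28.154, x_land=32.858, impact vy=-23.729
  bounce: vy ← 0.53·23.729 = 12.577
Arc 2: start y=0.000, vy=12.577 → t=2.515, apex=7.908, x_land=50.943, impact vy=-12.577
  bounce: vy ← 0.53·12.577 = 6.666
Arc 3: start y=0.000, vy=6.666 → t=1.333, apex=2.221, x_land=60.528, impact vy=-6.666
  bounce: vy ← 0.53·6.666 = 3.533
Arc 4: start y=0.000, vy=3.533 → t=0.707, apex=0.624, x_land=65.608, impact vy=-3.533
  bounce: vy ← 0.53·3.533 = 1.872

1 4.570 28.154 32.858
2 2.515 7.908 50.943
3 1.333 2.221 60.528
4 0.707 0.624 65.608
final: 65.608 1.872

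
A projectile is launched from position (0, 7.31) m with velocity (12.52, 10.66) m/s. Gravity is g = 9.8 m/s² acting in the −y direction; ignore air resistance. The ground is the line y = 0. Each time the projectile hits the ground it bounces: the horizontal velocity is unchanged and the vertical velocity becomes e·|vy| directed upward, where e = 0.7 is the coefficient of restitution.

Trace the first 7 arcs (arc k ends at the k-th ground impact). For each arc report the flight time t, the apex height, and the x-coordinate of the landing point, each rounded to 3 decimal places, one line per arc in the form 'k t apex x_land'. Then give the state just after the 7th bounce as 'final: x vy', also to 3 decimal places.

1 2.723 13.108 34.096
2 2.290 6.423 62.764
3 1.603 3.147 82.832
4 1.122 1.542 96.879
5 0.785 0.756 106.712
6 0.550 0.370 113.595
7 0.385 0.181 118.413
final: 118.413 1.320

Arc 1: start y=7.310, vy=10.660 → t=2.723, apex=13.108, x_land=34.096, impact vy=-16.028
  bounce: vy ← 0.7·16.028 = 11.220
Arc 2: start y=0.000, vy=11.220 → t=2.290, apex=6.423, x_land=62.764, impact vy=-11.220
  bounce: vy ← 0.7·11.220 = 7.854
Arc 3: start y=0.000, vy=7.854 → t=1.603, apex=3.147, x_land=82.832, impact vy=-7.854
  bounce: vy ← 0.7·7.854 = 5.498
Arc 4: start y=0.000, vy=5.498 → t=1.122, apex=1.542, x_land=96.879, impact vy=-5.498
  bounce: vy ← 0.7·5.498 = 3.848
Arc 5: start y=0.000, vy=3.848 → t=0.785, apex=0.756, x_land=106.712, impact vy=-3.848
  bounce: vy ← 0.7·3.848 = 2.694
Arc 6: start y=0.000, vy=2.694 → t=0.550, apex=0.370, x_land=113.595, impact vy=-2.694
  bounce: vy ← 0.7·2.694 = 1.886
Arc 7: start y=0.000, vy=1.886 → t=0.385, apex=0.181, x_land=118.413, impact vy=-1.886
  bounce: vy ← 0.7·1.886 = 1.320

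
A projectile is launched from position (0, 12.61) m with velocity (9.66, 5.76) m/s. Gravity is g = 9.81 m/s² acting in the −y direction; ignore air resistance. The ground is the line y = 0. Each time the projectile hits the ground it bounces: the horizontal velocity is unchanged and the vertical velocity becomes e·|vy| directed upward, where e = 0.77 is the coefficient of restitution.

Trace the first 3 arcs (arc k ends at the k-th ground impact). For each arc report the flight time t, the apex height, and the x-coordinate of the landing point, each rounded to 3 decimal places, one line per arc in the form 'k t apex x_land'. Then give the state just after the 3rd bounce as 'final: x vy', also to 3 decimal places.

Arc 1: start y=12.610, vy=5.760 → t=2.295, apex=14.301, x_land=22.166, impact vy=-16.751
  bounce: vy ← 0.77·16.751 = 12.898
Arc 2: start y=0.000, vy=12.898 → t=2.630, apex=8.479, x_land=47.568, impact vy=-12.898
  bounce: vy ← 0.77·12.898 = 9.931
Arc 3: start y=0.000, vy=9.931 → t=2.025, apex=5.027, x_land=67.127, impact vy=-9.931
  bounce: vy ← 0.77·9.931 = 7.647

1 2.295 14.301 22.166
2 2.630 8.479 47.568
3 2.025 5.027 67.127
final: 67.127 7.647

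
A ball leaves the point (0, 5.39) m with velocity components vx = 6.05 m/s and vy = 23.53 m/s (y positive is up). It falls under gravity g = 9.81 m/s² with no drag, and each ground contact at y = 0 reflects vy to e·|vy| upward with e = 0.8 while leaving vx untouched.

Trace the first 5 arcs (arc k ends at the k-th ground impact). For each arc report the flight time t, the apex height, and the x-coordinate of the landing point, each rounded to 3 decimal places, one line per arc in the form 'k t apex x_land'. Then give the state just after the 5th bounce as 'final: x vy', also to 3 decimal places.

Arc 1: start y=5.390, vy=23.530 → t=5.016, apex=33.609, x_land=30.348, impact vy=-25.679
  bounce: vy ← 0.8·25.679 = 20.543
Arc 2: start y=0.000, vy=20.543 → t=4.188, apex=21.510, x_land=55.687, impact vy=-20.543
  bounce: vy ← 0.8·20.543 = 16.435
Arc 3: start y=0.000, vy=16.435 → t=3.351, apex=13.766, x_land=75.958, impact vy=-16.435
  bounce: vy ← 0.8·16.435 = 13.148
Arc 4: start y=0.000, vy=13.148 → t=2.680, apex=8.810, x_land=92.175, impact vy=-13.148
  bounce: vy ← 0.8·13.148 = 10.518
Arc 5: start y=0.000, vy=10.518 → t=2.144, apex=5.639, x_land=105.148, impact vy=-10.518
  bounce: vy ← 0.8·10.518 = 8.415

1 5.016 33.609 30.348
2 4.188 21.510 55.687
3 3.351 13.766 75.958
4 2.680 8.810 92.175
5 2.144 5.639 105.148
final: 105.148 8.415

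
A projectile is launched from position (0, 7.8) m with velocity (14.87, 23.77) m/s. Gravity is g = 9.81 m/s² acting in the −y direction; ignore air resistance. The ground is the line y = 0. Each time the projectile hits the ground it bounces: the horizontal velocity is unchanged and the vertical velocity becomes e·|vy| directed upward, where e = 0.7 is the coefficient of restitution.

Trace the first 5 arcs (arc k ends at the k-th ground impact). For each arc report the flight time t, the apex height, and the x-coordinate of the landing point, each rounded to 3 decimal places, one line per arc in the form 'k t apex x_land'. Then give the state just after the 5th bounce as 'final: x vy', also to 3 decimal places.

Arc 1: start y=7.800, vy=23.770 → t=5.155, apex=36.598, x_land=76.649, impact vy=-26.796
  bounce: vy ← 0.7·26.796 = 18.758
Arc 2: start y=0.000, vy=18.758 → t=3.824, apex=17.933, x_land=133.514, impact vy=-18.758
  bounce: vy ← 0.7·18.758 = 13.130
Arc 3: start y=0.000, vy=13.130 → t=2.677, apex=8.787, x_land=173.320, impact vy=-13.130
  bounce: vy ← 0.7·13.130 = 9.191
Arc 4: start y=0.000, vy=9.191 → t=1.874, apex=4.306, x_land=201.184, impact vy=-9.191
  bounce: vy ← 0.7·9.191 = 6.434
Arc 5: start y=0.000, vy=6.434 → t=1.312, apex=2.110, x_land=220.688, impact vy=-6.434
  bounce: vy ← 0.7·6.434 = 4.504

1 5.155 36.598 76.649
2 3.824 17.933 133.514
3 2.677 8.787 173.320
4 1.874 4.306 201.184
5 1.312 2.110 220.688
final: 220.688 4.504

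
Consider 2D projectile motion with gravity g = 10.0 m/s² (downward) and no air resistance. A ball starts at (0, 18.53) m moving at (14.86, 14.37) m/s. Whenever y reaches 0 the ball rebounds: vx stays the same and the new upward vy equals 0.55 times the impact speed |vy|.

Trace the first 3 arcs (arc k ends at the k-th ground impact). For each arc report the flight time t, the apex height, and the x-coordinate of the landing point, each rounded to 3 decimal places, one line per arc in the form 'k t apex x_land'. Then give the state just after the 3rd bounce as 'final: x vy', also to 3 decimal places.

1 3.839 28.855 57.052
2 2.643 8.729 96.319
3 1.453 2.640 117.917
final: 117.917 3.997

Arc 1: start y=18.530, vy=14.370 → t=3.839, apex=28.855, x_land=57.052, impact vy=-24.023
  bounce: vy ← 0.55·24.023 = 13.213
Arc 2: start y=0.000, vy=13.213 → t=2.643, apex=8.729, x_land=96.319, impact vy=-13.213
  bounce: vy ← 0.55·13.213 = 7.267
Arc 3: start y=0.000, vy=7.267 → t=1.453, apex=2.640, x_land=117.917, impact vy=-7.267
  bounce: vy ← 0.55·7.267 = 3.997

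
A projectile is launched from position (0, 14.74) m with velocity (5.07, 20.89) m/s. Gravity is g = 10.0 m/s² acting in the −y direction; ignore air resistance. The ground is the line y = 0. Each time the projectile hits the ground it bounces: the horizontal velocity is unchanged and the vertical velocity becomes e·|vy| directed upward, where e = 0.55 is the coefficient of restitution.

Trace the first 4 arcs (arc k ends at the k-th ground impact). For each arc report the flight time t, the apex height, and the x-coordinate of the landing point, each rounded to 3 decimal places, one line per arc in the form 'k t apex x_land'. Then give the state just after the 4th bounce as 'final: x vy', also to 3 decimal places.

1 4.793 36.560 24.301
2 2.974 11.059 39.381
3 1.636 3.345 47.676
4 0.900 1.012 52.237
final: 52.237 2.474

Arc 1: start y=14.740, vy=20.890 → t=4.793, apex=36.560, x_land=24.301, impact vy=-27.041
  bounce: vy ← 0.55·27.041 = 14.872
Arc 2: start y=0.000, vy=14.872 → t=2.974, apex=11.059, x_land=39.381, impact vy=-14.872
  bounce: vy ← 0.55·14.872 = 8.180
Arc 3: start y=0.000, vy=8.180 → t=1.636, apex=3.345, x_land=47.676, impact vy=-8.180
  bounce: vy ← 0.55·8.180 = 4.499
Arc 4: start y=0.000, vy=4.499 → t=0.900, apex=1.012, x_land=52.237, impact vy=-4.499
  bounce: vy ← 0.55·4.499 = 2.474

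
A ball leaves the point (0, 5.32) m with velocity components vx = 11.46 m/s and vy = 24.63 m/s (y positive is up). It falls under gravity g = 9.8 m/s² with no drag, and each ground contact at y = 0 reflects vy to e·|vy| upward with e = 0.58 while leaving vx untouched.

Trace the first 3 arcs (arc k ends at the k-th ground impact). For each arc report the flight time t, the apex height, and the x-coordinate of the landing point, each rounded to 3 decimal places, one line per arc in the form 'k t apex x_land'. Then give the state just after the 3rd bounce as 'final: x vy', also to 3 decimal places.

1 5.234 36.271 59.981
2 3.156 12.202 96.149
3 1.830 4.105 117.127
final: 117.127 5.202

Arc 1: start y=5.320, vy=24.630 → t=5.234, apex=36.271, x_land=59.981, impact vy=-26.663
  bounce: vy ← 0.58·26.663 = 15.464
Arc 2: start y=0.000, vy=15.464 → t=3.156, apex=12.202, x_land=96.149, impact vy=-15.464
  bounce: vy ← 0.58·15.464 = 8.969
Arc 3: start y=0.000, vy=8.969 → t=1.830, apex=4.105, x_land=117.127, impact vy=-8.969
  bounce: vy ← 0.58·8.969 = 5.202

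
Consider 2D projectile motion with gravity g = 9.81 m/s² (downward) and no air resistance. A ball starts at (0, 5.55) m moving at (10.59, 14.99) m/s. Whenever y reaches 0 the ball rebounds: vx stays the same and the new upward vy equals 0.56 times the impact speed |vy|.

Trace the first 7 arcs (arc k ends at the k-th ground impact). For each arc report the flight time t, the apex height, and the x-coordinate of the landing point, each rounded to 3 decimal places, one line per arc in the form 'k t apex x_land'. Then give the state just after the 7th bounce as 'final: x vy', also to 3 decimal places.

1 3.390 17.003 35.899
2 2.085 5.332 57.981
3 1.168 1.672 70.348
4 0.654 0.524 77.273
5 0.366 0.164 81.151
6 0.205 0.052 83.323
7 0.115 0.016 84.539
final: 84.539 0.315

Arc 1: start y=5.550, vy=14.990 → t=3.390, apex=17.003, x_land=35.899, impact vy=-18.264
  bounce: vy ← 0.56·18.264 = 10.228
Arc 2: start y=0.000, vy=10.228 → t=2.085, apex=5.332, x_land=57.981, impact vy=-10.228
  bounce: vy ← 0.56·10.228 = 5.728
Arc 3: start y=0.000, vy=5.728 → t=1.168, apex=1.672, x_land=70.348, impact vy=-5.728
  bounce: vy ← 0.56·5.728 = 3.208
Arc 4: start y=0.000, vy=3.208 → t=0.654, apex=0.524, x_land=77.273, impact vy=-3.208
  bounce: vy ← 0.56·3.208 = 1.796
Arc 5: start y=0.000, vy=1.796 → t=0.366, apex=0.164, x_land=81.151, impact vy=-1.796
  bounce: vy ← 0.56·1.796 = 1.006
Arc 6: start y=0.000, vy=1.006 → t=0.205, apex=0.052, x_land=83.323, impact vy=-1.006
  bounce: vy ← 0.56·1.006 = 0.563
Arc 7: start y=0.000, vy=0.563 → t=0.115, apex=0.016, x_land=84.539, impact vy=-0.563
  bounce: vy ← 0.56·0.563 = 0.315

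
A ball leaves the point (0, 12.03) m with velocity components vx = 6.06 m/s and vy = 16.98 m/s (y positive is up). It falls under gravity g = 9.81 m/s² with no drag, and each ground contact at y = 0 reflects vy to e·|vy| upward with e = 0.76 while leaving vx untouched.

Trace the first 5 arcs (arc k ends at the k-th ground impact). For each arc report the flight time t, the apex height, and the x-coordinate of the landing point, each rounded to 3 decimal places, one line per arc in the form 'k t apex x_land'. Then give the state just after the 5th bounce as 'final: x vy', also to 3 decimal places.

1 4.065 26.725 24.635
2 3.548 15.436 46.135
3 2.696 8.916 62.476
4 2.049 5.150 74.895
5 1.557 2.975 84.334
final: 84.334 5.806

Arc 1: start y=12.030, vy=16.980 → t=4.065, apex=26.725, x_land=24.635, impact vy=-22.899
  bounce: vy ← 0.76·22.899 = 17.403
Arc 2: start y=0.000, vy=17.403 → t=3.548, apex=15.436, x_land=46.135, impact vy=-17.403
  bounce: vy ← 0.76·17.403 = 13.226
Arc 3: start y=0.000, vy=13.226 → t=2.696, apex=8.916, x_land=62.476, impact vy=-13.226
  bounce: vy ← 0.76·13.226 = 10.052
Arc 4: start y=0.000, vy=10.052 → t=2.049, apex=5.150, x_land=74.895, impact vy=-10.052
  bounce: vy ← 0.76·10.052 = 7.639
Arc 5: start y=0.000, vy=7.639 → t=1.557, apex=2.975, x_land=84.334, impact vy=-7.639
  bounce: vy ← 0.76·7.639 = 5.806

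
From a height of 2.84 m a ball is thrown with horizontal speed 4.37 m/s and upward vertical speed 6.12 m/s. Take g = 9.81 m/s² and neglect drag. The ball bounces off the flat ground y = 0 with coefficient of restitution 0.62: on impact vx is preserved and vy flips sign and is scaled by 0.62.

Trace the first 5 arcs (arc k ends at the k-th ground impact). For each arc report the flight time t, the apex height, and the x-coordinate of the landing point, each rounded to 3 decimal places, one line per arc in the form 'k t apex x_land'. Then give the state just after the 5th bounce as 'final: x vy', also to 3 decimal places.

Arc 1: start y=2.840, vy=6.120 → t=1.608, apex=4.749, x_land=7.026, impact vy=-9.653
  bounce: vy ← 0.62·9.653 = 5.985
Arc 2: start y=0.000, vy=5.985 → t=1.220, apex=1.826, x_land=12.358, impact vy=-5.985
  bounce: vy ← 0.62·5.985 = 3.711
Arc 3: start y=0.000, vy=3.711 → t=0.756, apex=0.702, x_land=15.664, impact vy=-3.711
  bounce: vy ← 0.62·3.711 = 2.301
Arc 4: start y=0.000, vy=2.301 → t=0.469, apex=0.270, x_land=17.713, impact vy=-2.301
  bounce: vy ← 0.62·2.301 = 1.426
Arc 5: start y=0.000, vy=1.426 → t=0.291, apex=0.104, x_land=18.984, impact vy=-1.426
  bounce: vy ← 0.62·1.426 = 0.884

1 1.608 4.749 7.026
2 1.220 1.826 12.358
3 0.756 0.702 15.664
4 0.469 0.270 17.713
5 0.291 0.104 18.984
final: 18.984 0.884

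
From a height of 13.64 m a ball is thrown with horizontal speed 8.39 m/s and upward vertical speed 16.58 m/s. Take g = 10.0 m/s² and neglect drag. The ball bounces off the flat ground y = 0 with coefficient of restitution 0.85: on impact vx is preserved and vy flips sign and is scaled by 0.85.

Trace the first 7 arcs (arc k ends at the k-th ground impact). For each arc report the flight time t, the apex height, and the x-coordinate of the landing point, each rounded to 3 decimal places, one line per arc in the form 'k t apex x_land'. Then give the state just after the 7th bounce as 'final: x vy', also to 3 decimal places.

Arc 1: start y=13.640, vy=16.580 → t=3.998, apex=27.385, x_land=33.546, impact vy=-23.403
  bounce: vy ← 0.85·23.403 = 19.892
Arc 2: start y=0.000, vy=19.892 → t=3.978, apex=19.786, x_land=66.925, impact vy=-19.892
  bounce: vy ← 0.85·19.892 = 16.909
Arc 3: start y=0.000, vy=16.909 → t=3.382, apex=14.295, x_land=95.298, impact vy=-16.909
  bounce: vy ← 0.85·16.909 = 14.372
Arc 4: start y=0.000, vy=14.372 → t=2.874, apex=10.328, x_land=119.415, impact vy=-14.372
  bounce: vy ← 0.85·14.372 = 12.216
Arc 5: start y=0.000, vy=12.216 → t=2.443, apex=7.462, x_land=139.914, impact vy=-12.216
  bounce: vy ← 0.85·12.216 = 10.384
Arc 6: start y=0.000, vy=10.384 → t=2.077, apex=5.391, x_land=157.338, impact vy=-10.384
  bounce: vy ← 0.85·10.384 = 8.826
Arc 7: start y=0.000, vy=8.826 → t=1.765, apex=3.895, x_land=172.149, impact vy=-8.826
  bounce: vy ← 0.85·8.826 = 7.502

1 3.998 27.385 33.546
2 3.978 19.786 66.925
3 3.382 14.295 95.298
4 2.874 10.328 119.415
5 2.443 7.462 139.914
6 2.077 5.391 157.338
7 1.765 3.895 172.149
final: 172.149 7.502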